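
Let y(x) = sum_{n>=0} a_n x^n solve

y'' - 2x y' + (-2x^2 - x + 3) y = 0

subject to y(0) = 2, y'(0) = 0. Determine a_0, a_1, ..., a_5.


Ansatz: y(x) = sum_{n>=0} a_n x^n, so y'(x) = sum_{n>=1} n a_n x^(n-1) and y''(x) = sum_{n>=2} n(n-1) a_n x^(n-2).
Substitute into P(x) y'' + Q(x) y' + R(x) y = 0 with P(x) = 1, Q(x) = -2x, R(x) = -2x^2 - x + 3, and match powers of x.
Initial conditions: a_0 = 2, a_1 = 0.
Setting the coefficient of each power of x to zero and solving order by order (substituting the coefficients already found):
  x^0: 2 a_2 + 3 a_0 = 0  ->  2 a_2 = -3 a_0 = -6  ->  a_2 = -3
  x^1: 6 a_3 + a_1 - a_0 = 0  ->  6 a_3 = -a_1 + a_0 = 2  ->  a_3 = 1/3
  x^2: 12 a_4 - a_2 - a_1 - 2 a_0 = 0  ->  12 a_4 = a_2 + a_1 + 2 a_0 = 1  ->  a_4 = 1/12
  x^3: 20 a_5 - 3 a_3 - a_2 - 2 a_1 = 0  ->  20 a_5 = 3 a_3 + a_2 + 2 a_1 = -2  ->  a_5 = -1/10
Truncated series: y(x) = 2 - 3 x^2 + (1/3) x^3 + (1/12) x^4 - (1/10) x^5 + O(x^6).

a_0 = 2; a_1 = 0; a_2 = -3; a_3 = 1/3; a_4 = 1/12; a_5 = -1/10


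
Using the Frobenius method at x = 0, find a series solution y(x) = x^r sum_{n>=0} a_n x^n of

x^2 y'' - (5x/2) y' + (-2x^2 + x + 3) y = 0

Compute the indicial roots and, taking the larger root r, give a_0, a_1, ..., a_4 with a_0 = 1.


Write in Frobenius form y'' + (p(x)/x) y' + (q(x)/x^2) y = 0:
  p(x) = -5/2,  q(x) = -2x^2 + x + 3.
Indicial equation: r(r-1) + (-5/2) r + (3) = 0 -> roots r_1 = 2, r_2 = 3/2.
Take r = r_1 = 2. Let y(x) = x^r sum_{n>=0} a_n x^n with a_0 = 1.
Substitute y = x^r sum a_n x^n and match x^{r+n}. The recurrence is
  D(n) a_n + 1 a_{n-1} - 2 a_{n-2} = 0,  where D(n) = (r+n)(r+n-1) + (-5/2)(r+n) + (3).
  a_n = [-1 a_{n-1} + 2 a_{n-2}] / D(n).
Since the indicial polynomial factors as (r - r_1)(r - r_2), D(n) = (r_1 + n - r_1)(r_1 + n - r_2) = n(n + 1/2).
Evaluating step by step (a_0 = 1):
  n = 1: D(1) = 1(1 + 1/2) = 3/2; numerator = -1(1) = -1; a_1 = (-1)/(3/2) = -2/3
  n = 2: D(2) = 2(2 + 1/2) = 5; numerator = -1(-2/3) + 2(1) = 8/3; a_2 = (8/3)/(5) = 8/15
  n = 3: D(3) = 3(3 + 1/2) = 21/2; numerator = -1(8/15) + 2(-2/3) = -28/15; a_3 = (-28/15)/(21/2) = -8/45
  n = 4: D(4) = 4(4 + 1/2) = 18; numerator = -1(-8/45) + 2(8/15) = 56/45; a_4 = (56/45)/(18) = 28/405

r = 2; a_0 = 1; a_1 = -2/3; a_2 = 8/15; a_3 = -8/45; a_4 = 28/405


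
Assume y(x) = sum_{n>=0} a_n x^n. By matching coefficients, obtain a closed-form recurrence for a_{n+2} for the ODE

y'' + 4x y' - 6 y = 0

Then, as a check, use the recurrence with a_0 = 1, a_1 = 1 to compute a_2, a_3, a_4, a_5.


Substitute y = sum_n a_n x^n.
y''(x) has coefficient (n+2)(n+1) a_{n+2} at x^n;
4 x y'(x) has coefficient 4 n a_n at x^n (shift);
-6 y(x) has coefficient -6 a_n at x^n.
Matching x^n: (n+2)(n+1) a_{n+2} + (4n - 6) a_n = 0.
Thus a_{n+2} = (-4n + 6) / ((n+1)(n+2)) * a_n.

Check with a_0 = 1, a_1 = 1 (apply the recurrence for n = 0, 1, 2, 3): a_0 = 1, a_1 = 1, a_2 = 3, a_3 = 1/3, a_4 = -1/2, a_5 = -1/10.

a_(n+2) = (-4n + 6) / ((n+1)(n+2)) * a_n; check: a_0 = 1, a_1 = 1, a_2 = 3, a_3 = 1/3, a_4 = -1/2, a_5 = -1/10


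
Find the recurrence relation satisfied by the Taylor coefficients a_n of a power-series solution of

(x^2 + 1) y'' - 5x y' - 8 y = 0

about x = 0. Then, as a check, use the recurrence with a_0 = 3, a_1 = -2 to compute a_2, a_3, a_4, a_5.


Substitute y = sum_n a_n x^n.
(1 + 1 x^2) y'' contributes (n+2)(n+1) a_{n+2} + n(n-1) a_n at x^n.
-5 x y'(x) contributes -5 n a_n at x^n.
-8 y(x) contributes -8 a_n at x^n.
Matching x^n: (n+2)(n+1) a_{n+2} + (n(n-1) - 5 n - 8) a_n = 0.
Thus a_{n+2} = (-n(n-1) + 5 n + 8) / ((n+1)(n+2)) * a_n.

Check with a_0 = 3, a_1 = -2 (apply the recurrence for n = 0, 1, 2, 3): a_0 = 3, a_1 = -2, a_2 = 12, a_3 = -13/3, a_4 = 16, a_5 = -221/60.

a_(n+2) = (-n(n-1) + 5 n + 8) / ((n+1)(n+2)) * a_n; check: a_0 = 3, a_1 = -2, a_2 = 12, a_3 = -13/3, a_4 = 16, a_5 = -221/60


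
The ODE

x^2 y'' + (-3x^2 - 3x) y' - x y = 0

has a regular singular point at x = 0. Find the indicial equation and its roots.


Divide by x^2 to reach normal form y'' + P_1(x) y' + P_2(x) y = 0 with P_1(x) = -3 - 3/x and P_2(x) = -1/x.
x = 0 is a singular point because the y'-coefficient -3 - 3/x has a pole at x = 0 and the y-coefficient -1/x has a pole at x = 0.
It is a regular singular point because x P_1(x) = p(x) = -3x - 3 and x^2 P_2(x) = q(x) = -x are polynomials, hence analytic at x = 0.
p(0) = -3,  q(0) = 0.
Indicial equation: r(r-1) + p(0) r + q(0) = 0, i.e. r^2 + (p(0) - 1) r + q(0) = 0, i.e. r^2 - 4 r = 0.
Discriminant: (-4)^2 - 4(0) = 16, so r = (4 ± 4)/2.
Solving: r_1 = 4, r_2 = 0.

indicial: r^2 - 4 r = 0; roots r_1 = 4, r_2 = 0


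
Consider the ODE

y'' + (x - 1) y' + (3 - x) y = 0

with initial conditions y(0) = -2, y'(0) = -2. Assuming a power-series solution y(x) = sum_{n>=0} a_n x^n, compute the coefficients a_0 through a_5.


Ansatz: y(x) = sum_{n>=0} a_n x^n, so y'(x) = sum_{n>=1} n a_n x^(n-1) and y''(x) = sum_{n>=2} n(n-1) a_n x^(n-2).
Substitute into P(x) y'' + Q(x) y' + R(x) y = 0 with P(x) = 1, Q(x) = x - 1, R(x) = 3 - x, and match powers of x.
Initial conditions: a_0 = -2, a_1 = -2.
Setting the coefficient of each power of x to zero and solving order by order (substituting the coefficients already found):
  x^0: 2 a_2 - a_1 + 3 a_0 = 0  ->  2 a_2 = a_1 - 3 a_0 = 4  ->  a_2 = 2
  x^1: 6 a_3 - 2 a_2 + 4 a_1 - a_0 = 0  ->  6 a_3 = 2 a_2 - 4 a_1 + a_0 = 10  ->  a_3 = 5/3
  x^2: 12 a_4 - 3 a_3 + 5 a_2 - a_1 = 0  ->  12 a_4 = 3 a_3 - 5 a_2 + a_1 = -7  ->  a_4 = -7/12
  x^3: 20 a_5 - 4 a_4 + 6 a_3 - a_2 = 0  ->  20 a_5 = 4 a_4 - 6 a_3 + a_2 = -31/3  ->  a_5 = -31/60
Truncated series: y(x) = -2 - 2 x + 2 x^2 + (5/3) x^3 - (7/12) x^4 - (31/60) x^5 + O(x^6).

a_0 = -2; a_1 = -2; a_2 = 2; a_3 = 5/3; a_4 = -7/12; a_5 = -31/60


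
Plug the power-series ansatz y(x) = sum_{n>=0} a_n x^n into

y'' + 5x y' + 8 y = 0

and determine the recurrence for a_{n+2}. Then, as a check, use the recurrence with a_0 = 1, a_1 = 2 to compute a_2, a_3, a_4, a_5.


Substitute y = sum_n a_n x^n.
y''(x) has coefficient (n+2)(n+1) a_{n+2} at x^n;
5 x y'(x) has coefficient 5 n a_n at x^n (shift);
8 y(x) has coefficient 8 a_n at x^n.
Matching x^n: (n+2)(n+1) a_{n+2} + (5n + 8) a_n = 0.
Thus a_{n+2} = (-5n - 8) / ((n+1)(n+2)) * a_n.

Check with a_0 = 1, a_1 = 2 (apply the recurrence for n = 0, 1, 2, 3): a_0 = 1, a_1 = 2, a_2 = -4, a_3 = -13/3, a_4 = 6, a_5 = 299/60.

a_(n+2) = (-5n - 8) / ((n+1)(n+2)) * a_n; check: a_0 = 1, a_1 = 2, a_2 = -4, a_3 = -13/3, a_4 = 6, a_5 = 299/60


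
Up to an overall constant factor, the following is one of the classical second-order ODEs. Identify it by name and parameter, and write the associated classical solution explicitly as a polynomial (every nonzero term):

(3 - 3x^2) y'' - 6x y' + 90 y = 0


All three coefficients share the factor 3; dividing through by 3 gives  (1 - x^2) y'' - 2x y' + 30 y = 0.
This matches the Legendre equation (1 - x^2) y'' - 2x y' + n(n+1) y = 0 (note the -2x y' term) with n(n+1) = 30, so n = 5; the polynomial solution is P_5(x).
With y = sum_k a_k x^k, matching x^k gives (k+2)(k+1) a_{k+2} = [k(k+1) - n(n+1)] a_k = (k - 5)(k + 6) a_k. The right side vanishes at k = 5, so the series with the parity of 5 terminates at degree 5.
Standard normalization (P_n(1) = 1): leading coefficient (2n)!/(2^n (n!)^2) = 3628800/(32*14400) = 63/8, so a_5 = 63/8. Work downward with a_k = (k+1)(k+2) a_{k+2} / ((k - 5)(k + 6)):
  a_3 = (4)(5)(63/8) / ((3 - 5)(3 + 6)) = (315/2)/(-18) = -35/4
  a_1 = (2)(3)(-35/4) / ((1 - 5)(1 + 6)) = (-105/2)/(-28) = 15/8
Hence P_5(x) = 63 x^5/8 - 35 x^3/4 + 15 x/8.

P_5(x); series = 63 x^5/8 - 35 x^3/4 + 15 x/8


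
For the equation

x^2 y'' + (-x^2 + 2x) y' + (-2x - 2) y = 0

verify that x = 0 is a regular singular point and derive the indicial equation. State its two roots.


Divide by x^2 to reach normal form y'' + P_1(x) y' + P_2(x) y = 0 with P_1(x) = -1 + 2/x and P_2(x) = -2/x - 2/x^2.
x = 0 is a singular point because the y'-coefficient -1 + 2/x has a pole at x = 0 and the y-coefficient -2/x - 2/x^2 has a pole at x = 0.
It is a regular singular point because x P_1(x) = p(x) = 2 - x and x^2 P_2(x) = q(x) = -2x - 2 are polynomials, hence analytic at x = 0.
p(0) = 2,  q(0) = -2.
Indicial equation: r(r-1) + p(0) r + q(0) = 0, i.e. r^2 + (p(0) - 1) r + q(0) = 0, i.e. r^2 + 1 r - 2 = 0.
Discriminant: (1)^2 - 4(-2) = 9, so r = (-1 ± 3)/2.
Solving: r_1 = 1, r_2 = -2.

indicial: r^2 + 1 r - 2 = 0; roots r_1 = 1, r_2 = -2


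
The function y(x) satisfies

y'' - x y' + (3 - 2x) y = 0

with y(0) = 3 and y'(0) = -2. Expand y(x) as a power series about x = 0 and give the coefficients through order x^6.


Ansatz: y(x) = sum_{n>=0} a_n x^n, so y'(x) = sum_{n>=1} n a_n x^(n-1) and y''(x) = sum_{n>=2} n(n-1) a_n x^(n-2).
Substitute into P(x) y'' + Q(x) y' + R(x) y = 0 with P(x) = 1, Q(x) = -x, R(x) = 3 - 2x, and match powers of x.
Initial conditions: a_0 = 3, a_1 = -2.
Setting the coefficient of each power of x to zero and solving order by order (substituting the coefficients already found):
  x^0: 2 a_2 + 3 a_0 = 0  ->  2 a_2 = -3 a_0 = -9  ->  a_2 = -9/2
  x^1: 6 a_3 + 2 a_1 - 2 a_0 = 0  ->  6 a_3 = -2 a_1 + 2 a_0 = 10  ->  a_3 = 5/3
  x^2: 12 a_4 + a_2 - 2 a_1 = 0  ->  12 a_4 = -a_2 + 2 a_1 = 1/2  ->  a_4 = 1/24
  x^3: 20 a_5 - 2 a_2 = 0  ->  20 a_5 = 2 a_2 = -9  ->  a_5 = -9/20
  x^4: 30 a_6 - a_4 - 2 a_3 = 0  ->  30 a_6 = a_4 + 2 a_3 = 27/8  ->  a_6 = 9/80
Truncated series: y(x) = 3 - 2 x - (9/2) x^2 + (5/3) x^3 + (1/24) x^4 - (9/20) x^5 + (9/80) x^6 + O(x^7).

a_0 = 3; a_1 = -2; a_2 = -9/2; a_3 = 5/3; a_4 = 1/24; a_5 = -9/20; a_6 = 9/80


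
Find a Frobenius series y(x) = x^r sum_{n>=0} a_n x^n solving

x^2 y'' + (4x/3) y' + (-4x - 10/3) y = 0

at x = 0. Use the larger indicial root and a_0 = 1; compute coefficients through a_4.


Write in Frobenius form y'' + (p(x)/x) y' + (q(x)/x^2) y = 0:
  p(x) = 4/3,  q(x) = -4x - 10/3.
Indicial equation: r(r-1) + (4/3) r + (-10/3) = 0 -> roots r_1 = 5/3, r_2 = -2.
Take r = r_1 = 5/3. Let y(x) = x^r sum_{n>=0} a_n x^n with a_0 = 1.
Substitute y = x^r sum a_n x^n and match x^{r+n}. The recurrence is
  D(n) a_n - 4 a_{n-1} = 0,  where D(n) = (r+n)(r+n-1) + (4/3)(r+n) + (-10/3).
  a_n = 4 / D(n) * a_{n-1}.
Since the indicial polynomial factors as (r - r_1)(r - r_2), D(n) = (r_1 + n - r_1)(r_1 + n - r_2) = n(n + 11/3).
Evaluating step by step (a_0 = 1):
  n = 1: D(1) = 1(1 + 11/3) = 14/3; numerator = 4(1) = 4; a_1 = (4)/(14/3) = 6/7
  n = 2: D(2) = 2(2 + 11/3) = 34/3; numerator = 4(6/7) = 24/7; a_2 = (24/7)/(34/3) = 36/119
  n = 3: D(3) = 3(3 + 11/3) = 20; numerator = 4(36/119) = 144/119; a_3 = (144/119)/(20) = 36/595
  n = 4: D(4) = 4(4 + 11/3) = 92/3; numerator = 4(36/595) = 144/595; a_4 = (144/595)/(92/3) = 108/13685

r = 5/3; a_0 = 1; a_1 = 6/7; a_2 = 36/119; a_3 = 36/595; a_4 = 108/13685


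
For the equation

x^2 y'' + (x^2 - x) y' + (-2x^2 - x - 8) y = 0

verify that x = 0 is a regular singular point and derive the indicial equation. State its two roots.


Divide by x^2 to reach normal form y'' + P_1(x) y' + P_2(x) y = 0 with P_1(x) = 1 - 1/x and P_2(x) = -2 - 1/x - 8/x^2.
x = 0 is a singular point because the y'-coefficient 1 - 1/x has a pole at x = 0 and the y-coefficient -2 - 1/x - 8/x^2 has a pole at x = 0.
It is a regular singular point because x P_1(x) = p(x) = x - 1 and x^2 P_2(x) = q(x) = -2x^2 - x - 8 are polynomials, hence analytic at x = 0.
p(0) = -1,  q(0) = -8.
Indicial equation: r(r-1) + p(0) r + q(0) = 0, i.e. r^2 + (p(0) - 1) r + q(0) = 0, i.e. r^2 - 2 r - 8 = 0.
Discriminant: (-2)^2 - 4(-8) = 36, so r = (2 ± 6)/2.
Solving: r_1 = 4, r_2 = -2.

indicial: r^2 - 2 r - 8 = 0; roots r_1 = 4, r_2 = -2


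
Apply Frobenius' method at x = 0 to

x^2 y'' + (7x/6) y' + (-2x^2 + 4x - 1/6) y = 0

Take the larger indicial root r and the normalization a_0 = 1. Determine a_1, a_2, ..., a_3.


Write in Frobenius form y'' + (p(x)/x) y' + (q(x)/x^2) y = 0:
  p(x) = 7/6,  q(x) = -2x^2 + 4x - 1/6.
Indicial equation: r(r-1) + (7/6) r + (-1/6) = 0 -> roots r_1 = 1/3, r_2 = -1/2.
Take r = r_1 = 1/3. Let y(x) = x^r sum_{n>=0} a_n x^n with a_0 = 1.
Substitute y = x^r sum a_n x^n and match x^{r+n}. The recurrence is
  D(n) a_n + 4 a_{n-1} - 2 a_{n-2} = 0,  where D(n) = (r+n)(r+n-1) + (7/6)(r+n) + (-1/6).
  a_n = [-4 a_{n-1} + 2 a_{n-2}] / D(n).
Since the indicial polynomial factors as (r - r_1)(r - r_2), D(n) = (r_1 + n - r_1)(r_1 + n - r_2) = n(n + 5/6).
Evaluating step by step (a_0 = 1):
  n = 1: D(1) = 1(1 + 5/6) = 11/6; numerator = -4(1) = -4; a_1 = (-4)/(11/6) = -24/11
  n = 2: D(2) = 2(2 + 5/6) = 17/3; numerator = -4(-24/11) + 2(1) = 118/11; a_2 = (118/11)/(17/3) = 354/187
  n = 3: D(3) = 3(3 + 5/6) = 23/2; numerator = -4(354/187) + 2(-24/11) = -2232/187; a_3 = (-2232/187)/(23/2) = -4464/4301

r = 1/3; a_0 = 1; a_1 = -24/11; a_2 = 354/187; a_3 = -4464/4301


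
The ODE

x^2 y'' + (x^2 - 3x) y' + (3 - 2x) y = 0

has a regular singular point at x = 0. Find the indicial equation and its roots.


Divide by x^2 to reach normal form y'' + P_1(x) y' + P_2(x) y = 0 with P_1(x) = 1 - 3/x and P_2(x) = -2/x + 3/x^2.
x = 0 is a singular point because the y'-coefficient 1 - 3/x has a pole at x = 0 and the y-coefficient -2/x + 3/x^2 has a pole at x = 0.
It is a regular singular point because x P_1(x) = p(x) = x - 3 and x^2 P_2(x) = q(x) = 3 - 2x are polynomials, hence analytic at x = 0.
p(0) = -3,  q(0) = 3.
Indicial equation: r(r-1) + p(0) r + q(0) = 0, i.e. r^2 + (p(0) - 1) r + q(0) = 0, i.e. r^2 - 4 r + 3 = 0.
Discriminant: (-4)^2 - 4(3) = 4, so r = (4 ± 2)/2.
Solving: r_1 = 3, r_2 = 1.

indicial: r^2 - 4 r + 3 = 0; roots r_1 = 3, r_2 = 1


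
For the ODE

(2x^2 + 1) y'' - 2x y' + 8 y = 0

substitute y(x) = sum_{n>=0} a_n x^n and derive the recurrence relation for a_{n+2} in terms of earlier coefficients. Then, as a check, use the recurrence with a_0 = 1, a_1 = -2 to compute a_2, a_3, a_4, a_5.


Substitute y = sum_n a_n x^n.
(1 + 2 x^2) y'' contributes (n+2)(n+1) a_{n+2} + 2 n(n-1) a_n at x^n.
-2 x y'(x) contributes -2 n a_n at x^n.
8 y(x) contributes 8 a_n at x^n.
Matching x^n: (n+2)(n+1) a_{n+2} + (2 n(n-1) - 2 n + 8) a_n = 0.
Thus a_{n+2} = (-2 n(n-1) + 2 n - 8) / ((n+1)(n+2)) * a_n.

Check with a_0 = 1, a_1 = -2 (apply the recurrence for n = 0, 1, 2, 3): a_0 = 1, a_1 = -2, a_2 = -4, a_3 = 2, a_4 = 8/3, a_5 = -7/5.

a_(n+2) = (-2 n(n-1) + 2 n - 8) / ((n+1)(n+2)) * a_n; check: a_0 = 1, a_1 = -2, a_2 = -4, a_3 = 2, a_4 = 8/3, a_5 = -7/5


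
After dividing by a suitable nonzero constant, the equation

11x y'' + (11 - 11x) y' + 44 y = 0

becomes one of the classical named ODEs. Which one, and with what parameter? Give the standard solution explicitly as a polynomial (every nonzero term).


All three coefficients share the factor 11; dividing through by 11 gives  x y'' + (1 - x) y' + 4 y = 0.
This matches the Laguerre equation x y'' + (1 - x) y' + n y = 0 with n = 4; the polynomial solution is L_4(x).
With y = sum_k a_k x^k, matching x^k gives (k+1)k a_{k+1} + (k+1) a_{k+1} - k a_k + n a_k = 0, i.e. (k+1)^2 a_{k+1} = (k - n) a_k = (k - 4) a_k. The right side vanishes at k = 4, so the series terminates at degree 4.
Standard normalization L_n(0) = 1 gives a_0 = 1. Work upward with a_{k+1} = (k - 4) a_k / (k+1)^2:
  a_1 = (0 - 4)(1) / 1^2 = -4/1 = -4
  a_2 = (1 - 4)(-4) / 2^2 = 12/4 = 3
  a_3 = (2 - 4)(3) / 3^2 = -6/9 = -2/3
  a_4 = (3 - 4)(-2/3) / 4^2 = (2/3)/16 = 1/24
Hence L_4(x) = x^4/24 - 2 x^3/3 + 3 x^2 - 4 x + 1.

L_4(x); series = x^4/24 - 2 x^3/3 + 3 x^2 - 4 x + 1


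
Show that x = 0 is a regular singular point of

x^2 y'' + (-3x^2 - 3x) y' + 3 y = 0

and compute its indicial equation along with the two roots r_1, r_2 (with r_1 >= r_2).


Divide by x^2 to reach normal form y'' + P_1(x) y' + P_2(x) y = 0 with P_1(x) = -3 - 3/x and P_2(x) = 3/x^2.
x = 0 is a singular point because the y'-coefficient -3 - 3/x has a pole at x = 0 and the y-coefficient 3/x^2 has a pole at x = 0.
It is a regular singular point because x P_1(x) = p(x) = -3x - 3 and x^2 P_2(x) = q(x) = 3 are polynomials, hence analytic at x = 0.
p(0) = -3,  q(0) = 3.
Indicial equation: r(r-1) + p(0) r + q(0) = 0, i.e. r^2 + (p(0) - 1) r + q(0) = 0, i.e. r^2 - 4 r + 3 = 0.
Discriminant: (-4)^2 - 4(3) = 4, so r = (4 ± 2)/2.
Solving: r_1 = 3, r_2 = 1.

indicial: r^2 - 4 r + 3 = 0; roots r_1 = 3, r_2 = 1


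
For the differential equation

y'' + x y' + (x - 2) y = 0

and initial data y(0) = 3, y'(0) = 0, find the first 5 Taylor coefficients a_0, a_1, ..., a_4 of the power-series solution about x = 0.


Ansatz: y(x) = sum_{n>=0} a_n x^n, so y'(x) = sum_{n>=1} n a_n x^(n-1) and y''(x) = sum_{n>=2} n(n-1) a_n x^(n-2).
Substitute into P(x) y'' + Q(x) y' + R(x) y = 0 with P(x) = 1, Q(x) = x, R(x) = x - 2, and match powers of x.
Initial conditions: a_0 = 3, a_1 = 0.
Setting the coefficient of each power of x to zero and solving order by order (substituting the coefficients already found):
  x^0: 2 a_2 - 2 a_0 = 0  ->  2 a_2 = 2 a_0 = 6  ->  a_2 = 3
  x^1: 6 a_3 - a_1 + a_0 = 0  ->  6 a_3 = a_1 - a_0 = -3  ->  a_3 = -1/2
  x^2: 12 a_4 + a_1 = 0  ->  12 a_4 = -a_1 = 0  ->  a_4 = 0
Truncated series: y(x) = 3 + 3 x^2 - (1/2) x^3 + O(x^5).

a_0 = 3; a_1 = 0; a_2 = 3; a_3 = -1/2; a_4 = 0


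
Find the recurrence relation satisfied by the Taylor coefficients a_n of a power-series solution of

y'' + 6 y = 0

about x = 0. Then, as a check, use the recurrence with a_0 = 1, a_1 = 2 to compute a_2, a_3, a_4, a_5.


Substitute y = sum_n a_n x^n into y'' + (const) y = 0.
y''(x) = sum_{n>=0} (n+2)(n+1) a_{n+2} x^n.
The ODE becomes sum_n [(n+2)(n+1) a_{n+2} + 6 a_n] x^n = 0.
Setting each coefficient to zero gives the recurrence:
  (n+2)(n+1) a_{n+2} + 6 a_n = 0,
  a_{n+2} = -6 / ((n+1)(n+2)) a_n.

Check with a_0 = 1, a_1 = 2 (apply the recurrence for n = 0, 1, 2, 3): a_0 = 1, a_1 = 2, a_2 = -3, a_3 = -2, a_4 = 3/2, a_5 = 3/5.

a_{n+2} = -6/((n+1)(n+2)) * a_n; check: a_0 = 1, a_1 = 2, a_2 = -3, a_3 = -2, a_4 = 3/2, a_5 = 3/5


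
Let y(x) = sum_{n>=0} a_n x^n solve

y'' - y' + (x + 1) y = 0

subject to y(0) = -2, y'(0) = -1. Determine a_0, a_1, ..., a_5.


Ansatz: y(x) = sum_{n>=0} a_n x^n, so y'(x) = sum_{n>=1} n a_n x^(n-1) and y''(x) = sum_{n>=2} n(n-1) a_n x^(n-2).
Substitute into P(x) y'' + Q(x) y' + R(x) y = 0 with P(x) = 1, Q(x) = -1, R(x) = x + 1, and match powers of x.
Initial conditions: a_0 = -2, a_1 = -1.
Setting the coefficient of each power of x to zero and solving order by order (substituting the coefficients already found):
  x^0: 2 a_2 - a_1 + a_0 = 0  ->  2 a_2 = a_1 - a_0 = 1  ->  a_2 = 1/2
  x^1: 6 a_3 - 2 a_2 + a_1 + a_0 = 0  ->  6 a_3 = 2 a_2 - a_1 - a_0 = 4  ->  a_3 = 2/3
  x^2: 12 a_4 - 3 a_3 + a_2 + a_1 = 0  ->  12 a_4 = 3 a_3 - a_2 - a_1 = 5/2  ->  a_4 = 5/24
  x^3: 20 a_5 - 4 a_4 + a_3 + a_2 = 0  ->  20 a_5 = 4 a_4 - a_3 - a_2 = -1/3  ->  a_5 = -1/60
Truncated series: y(x) = -2 - x + (1/2) x^2 + (2/3) x^3 + (5/24) x^4 - (1/60) x^5 + O(x^6).

a_0 = -2; a_1 = -1; a_2 = 1/2; a_3 = 2/3; a_4 = 5/24; a_5 = -1/60


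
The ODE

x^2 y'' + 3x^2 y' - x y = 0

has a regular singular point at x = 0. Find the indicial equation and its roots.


Divide by x^2 to reach normal form y'' + P_1(x) y' + P_2(x) y = 0 with P_1(x) = 3 and P_2(x) = -1/x.
x = 0 is a singular point because the y-coefficient -1/x has a pole at x = 0.
It is a regular singular point because x P_1(x) = p(x) = 3x and x^2 P_2(x) = q(x) = -x are polynomials, hence analytic at x = 0.
p(0) = 0,  q(0) = 0.
Indicial equation: r(r-1) + p(0) r + q(0) = 0, i.e. r^2 + (p(0) - 1) r + q(0) = 0, i.e. r^2 - 1 r = 0.
Discriminant: (-1)^2 - 4(0) = 1, so r = (1 ± 1)/2.
Solving: r_1 = 1, r_2 = 0.

indicial: r^2 - 1 r = 0; roots r_1 = 1, r_2 = 0


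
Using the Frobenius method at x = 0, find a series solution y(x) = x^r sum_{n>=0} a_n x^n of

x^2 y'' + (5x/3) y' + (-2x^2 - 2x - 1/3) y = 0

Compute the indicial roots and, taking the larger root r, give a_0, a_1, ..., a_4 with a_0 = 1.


Write in Frobenius form y'' + (p(x)/x) y' + (q(x)/x^2) y = 0:
  p(x) = 5/3,  q(x) = -2x^2 - 2x - 1/3.
Indicial equation: r(r-1) + (5/3) r + (-1/3) = 0 -> roots r_1 = 1/3, r_2 = -1.
Take r = r_1 = 1/3. Let y(x) = x^r sum_{n>=0} a_n x^n with a_0 = 1.
Substitute y = x^r sum a_n x^n and match x^{r+n}. The recurrence is
  D(n) a_n - 2 a_{n-1} - 2 a_{n-2} = 0,  where D(n) = (r+n)(r+n-1) + (5/3)(r+n) + (-1/3).
  a_n = [2 a_{n-1} + 2 a_{n-2}] / D(n).
Since the indicial polynomial factors as (r - r_1)(r - r_2), D(n) = (r_1 + n - r_1)(r_1 + n - r_2) = n(n + 4/3).
Evaluating step by step (a_0 = 1):
  n = 1: D(1) = 1(1 + 4/3) = 7/3; numerator = 2(1) = 2; a_1 = (2)/(7/3) = 6/7
  n = 2: D(2) = 2(2 + 4/3) = 20/3; numerator = 2(6/7) + 2(1) = 26/7; a_2 = (26/7)/(20/3) = 39/70
  n = 3: D(3) = 3(3 + 4/3) = 13; numerator = 2(39/70) + 2(6/7) = 99/35; a_3 = (99/35)/(13) = 99/455
  n = 4: D(4) = 4(4 + 4/3) = 64/3; numerator = 2(99/455) + 2(39/70) = 141/91; a_4 = (141/91)/(64/3) = 423/5824

r = 1/3; a_0 = 1; a_1 = 6/7; a_2 = 39/70; a_3 = 99/455; a_4 = 423/5824


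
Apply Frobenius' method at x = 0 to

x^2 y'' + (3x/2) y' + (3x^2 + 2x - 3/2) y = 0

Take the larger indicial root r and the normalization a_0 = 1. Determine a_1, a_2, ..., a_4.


Write in Frobenius form y'' + (p(x)/x) y' + (q(x)/x^2) y = 0:
  p(x) = 3/2,  q(x) = 3x^2 + 2x - 3/2.
Indicial equation: r(r-1) + (3/2) r + (-3/2) = 0 -> roots r_1 = 1, r_2 = -3/2.
Take r = r_1 = 1. Let y(x) = x^r sum_{n>=0} a_n x^n with a_0 = 1.
Substitute y = x^r sum a_n x^n and match x^{r+n}. The recurrence is
  D(n) a_n + 2 a_{n-1} + 3 a_{n-2} = 0,  where D(n) = (r+n)(r+n-1) + (3/2)(r+n) + (-3/2).
  a_n = [-2 a_{n-1} - 3 a_{n-2}] / D(n).
Since the indicial polynomial factors as (r - r_1)(r - r_2), D(n) = (r_1 + n - r_1)(r_1 + n - r_2) = n(n + 5/2).
Evaluating step by step (a_0 = 1):
  n = 1: D(1) = 1(1 + 5/2) = 7/2; numerator = -2(1) = -2; a_1 = (-2)/(7/2) = -4/7
  n = 2: D(2) = 2(2 + 5/2) = 9; numerator = -2(-4/7) - 3(1) = -13/7; a_2 = (-13/7)/(9) = -13/63
  n = 3: D(3) = 3(3 + 5/2) = 33/2; numerator = -2(-13/63) - 3(-4/7) = 134/63; a_3 = (134/63)/(33/2) = 268/2079
  n = 4: D(4) = 4(4 + 5/2) = 26; numerator = -2(268/2079) - 3(-13/63) = 751/2079; a_4 = (751/2079)/(26) = 751/54054

r = 1; a_0 = 1; a_1 = -4/7; a_2 = -13/63; a_3 = 268/2079; a_4 = 751/54054


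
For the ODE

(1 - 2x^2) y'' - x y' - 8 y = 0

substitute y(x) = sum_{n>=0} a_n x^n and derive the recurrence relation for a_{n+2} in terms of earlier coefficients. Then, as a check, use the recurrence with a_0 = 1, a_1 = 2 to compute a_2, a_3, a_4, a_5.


Substitute y = sum_n a_n x^n.
(1 - 2 x^2) y'' contributes (n+2)(n+1) a_{n+2} - 2 n(n-1) a_n at x^n.
-x y'(x) contributes -n a_n at x^n.
-8 y(x) contributes -8 a_n at x^n.
Matching x^n: (n+2)(n+1) a_{n+2} + (-2 n(n-1) - n - 8) a_n = 0.
Thus a_{n+2} = (2 n(n-1) + n + 8) / ((n+1)(n+2)) * a_n.

Check with a_0 = 1, a_1 = 2 (apply the recurrence for n = 0, 1, 2, 3): a_0 = 1, a_1 = 2, a_2 = 4, a_3 = 3, a_4 = 14/3, a_5 = 69/20.

a_(n+2) = (2 n(n-1) + n + 8) / ((n+1)(n+2)) * a_n; check: a_0 = 1, a_1 = 2, a_2 = 4, a_3 = 3, a_4 = 14/3, a_5 = 69/20


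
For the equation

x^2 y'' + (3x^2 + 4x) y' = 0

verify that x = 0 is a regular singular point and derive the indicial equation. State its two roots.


Divide by x^2 to reach normal form y'' + P_1(x) y' + P_2(x) y = 0 with P_1(x) = 3 + 4/x and P_2(x) = 0.
x = 0 is a singular point because the y'-coefficient 3 + 4/x has a pole at x = 0.
It is a regular singular point because x P_1(x) = p(x) = 3x + 4 and x^2 P_2(x) = q(x) = 0 are polynomials, hence analytic at x = 0.
p(0) = 4,  q(0) = 0.
Indicial equation: r(r-1) + p(0) r + q(0) = 0, i.e. r^2 + (p(0) - 1) r + q(0) = 0, i.e. r^2 + 3 r = 0.
Discriminant: (3)^2 - 4(0) = 9, so r = (-3 ± 3)/2.
Solving: r_1 = 0, r_2 = -3.

indicial: r^2 + 3 r = 0; roots r_1 = 0, r_2 = -3


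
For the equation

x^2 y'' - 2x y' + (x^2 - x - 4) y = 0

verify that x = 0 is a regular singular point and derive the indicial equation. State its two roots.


Divide by x^2 to reach normal form y'' + P_1(x) y' + P_2(x) y = 0 with P_1(x) = -2/x and P_2(x) = 1 - 1/x - 4/x^2.
x = 0 is a singular point because the y'-coefficient -2/x has a pole at x = 0 and the y-coefficient 1 - 1/x - 4/x^2 has a pole at x = 0.
It is a regular singular point because x P_1(x) = p(x) = -2 and x^2 P_2(x) = q(x) = x^2 - x - 4 are polynomials, hence analytic at x = 0.
p(0) = -2,  q(0) = -4.
Indicial equation: r(r-1) + p(0) r + q(0) = 0, i.e. r^2 + (p(0) - 1) r + q(0) = 0, i.e. r^2 - 3 r - 4 = 0.
Discriminant: (-3)^2 - 4(-4) = 25, so r = (3 ± 5)/2.
Solving: r_1 = 4, r_2 = -1.

indicial: r^2 - 3 r - 4 = 0; roots r_1 = 4, r_2 = -1


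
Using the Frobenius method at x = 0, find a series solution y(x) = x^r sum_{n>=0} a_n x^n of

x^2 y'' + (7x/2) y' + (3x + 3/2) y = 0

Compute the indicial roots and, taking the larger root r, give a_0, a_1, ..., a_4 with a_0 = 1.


Write in Frobenius form y'' + (p(x)/x) y' + (q(x)/x^2) y = 0:
  p(x) = 7/2,  q(x) = 3x + 3/2.
Indicial equation: r(r-1) + (7/2) r + (3/2) = 0 -> roots r_1 = -1, r_2 = -3/2.
Take r = r_1 = -1. Let y(x) = x^r sum_{n>=0} a_n x^n with a_0 = 1.
Substitute y = x^r sum a_n x^n and match x^{r+n}. The recurrence is
  D(n) a_n + 3 a_{n-1} = 0,  where D(n) = (r+n)(r+n-1) + (7/2)(r+n) + (3/2).
  a_n = -3 / D(n) * a_{n-1}.
Since the indicial polynomial factors as (r - r_1)(r - r_2), D(n) = (r_1 + n - r_1)(r_1 + n - r_2) = n(n + 1/2).
Evaluating step by step (a_0 = 1):
  n = 1: D(1) = 1(1 + 1/2) = 3/2; numerator = -3(1) = -3; a_1 = (-3)/(3/2) = -2
  n = 2: D(2) = 2(2 + 1/2) = 5; numerator = -3(-2) = 6; a_2 = (6)/(5) = 6/5
  n = 3: D(3) = 3(3 + 1/2) = 21/2; numerator = -3(6/5) = -18/5; a_3 = (-18/5)/(21/2) = -12/35
  n = 4: D(4) = 4(4 + 1/2) = 18; numerator = -3(-12/35) = 36/35; a_4 = (36/35)/(18) = 2/35

r = -1; a_0 = 1; a_1 = -2; a_2 = 6/5; a_3 = -12/35; a_4 = 2/35


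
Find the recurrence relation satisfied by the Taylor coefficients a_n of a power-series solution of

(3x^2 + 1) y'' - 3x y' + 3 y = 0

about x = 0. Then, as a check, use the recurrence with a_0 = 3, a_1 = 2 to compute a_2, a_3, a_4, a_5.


Substitute y = sum_n a_n x^n.
(1 + 3 x^2) y'' contributes (n+2)(n+1) a_{n+2} + 3 n(n-1) a_n at x^n.
-3 x y'(x) contributes -3 n a_n at x^n.
3 y(x) contributes 3 a_n at x^n.
Matching x^n: (n+2)(n+1) a_{n+2} + (3 n(n-1) - 3 n + 3) a_n = 0.
Thus a_{n+2} = (-3 n(n-1) + 3 n - 3) / ((n+1)(n+2)) * a_n.

Check with a_0 = 3, a_1 = 2 (apply the recurrence for n = 0, 1, 2, 3): a_0 = 3, a_1 = 2, a_2 = -9/2, a_3 = 0, a_4 = 9/8, a_5 = 0.

a_(n+2) = (-3 n(n-1) + 3 n - 3) / ((n+1)(n+2)) * a_n; check: a_0 = 3, a_1 = 2, a_2 = -9/2, a_3 = 0, a_4 = 9/8, a_5 = 0


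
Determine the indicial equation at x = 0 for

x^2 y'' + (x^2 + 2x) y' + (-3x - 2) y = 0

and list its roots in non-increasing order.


Divide by x^2 to reach normal form y'' + P_1(x) y' + P_2(x) y = 0 with P_1(x) = 1 + 2/x and P_2(x) = -3/x - 2/x^2.
x = 0 is a singular point because the y'-coefficient 1 + 2/x has a pole at x = 0 and the y-coefficient -3/x - 2/x^2 has a pole at x = 0.
It is a regular singular point because x P_1(x) = p(x) = x + 2 and x^2 P_2(x) = q(x) = -3x - 2 are polynomials, hence analytic at x = 0.
p(0) = 2,  q(0) = -2.
Indicial equation: r(r-1) + p(0) r + q(0) = 0, i.e. r^2 + (p(0) - 1) r + q(0) = 0, i.e. r^2 + 1 r - 2 = 0.
Discriminant: (1)^2 - 4(-2) = 9, so r = (-1 ± 3)/2.
Solving: r_1 = 1, r_2 = -2.

indicial: r^2 + 1 r - 2 = 0; roots r_1 = 1, r_2 = -2


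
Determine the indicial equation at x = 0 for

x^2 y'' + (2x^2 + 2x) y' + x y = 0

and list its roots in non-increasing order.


Divide by x^2 to reach normal form y'' + P_1(x) y' + P_2(x) y = 0 with P_1(x) = 2 + 2/x and P_2(x) = 1/x.
x = 0 is a singular point because the y'-coefficient 2 + 2/x has a pole at x = 0 and the y-coefficient 1/x has a pole at x = 0.
It is a regular singular point because x P_1(x) = p(x) = 2x + 2 and x^2 P_2(x) = q(x) = x are polynomials, hence analytic at x = 0.
p(0) = 2,  q(0) = 0.
Indicial equation: r(r-1) + p(0) r + q(0) = 0, i.e. r^2 + (p(0) - 1) r + q(0) = 0, i.e. r^2 + 1 r = 0.
Discriminant: (1)^2 - 4(0) = 1, so r = (-1 ± 1)/2.
Solving: r_1 = 0, r_2 = -1.

indicial: r^2 + 1 r = 0; roots r_1 = 0, r_2 = -1


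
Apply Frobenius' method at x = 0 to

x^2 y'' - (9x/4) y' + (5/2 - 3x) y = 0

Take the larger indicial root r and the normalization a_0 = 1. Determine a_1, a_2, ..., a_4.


Write in Frobenius form y'' + (p(x)/x) y' + (q(x)/x^2) y = 0:
  p(x) = -9/4,  q(x) = 5/2 - 3x.
Indicial equation: r(r-1) + (-9/4) r + (5/2) = 0 -> roots r_1 = 2, r_2 = 5/4.
Take r = r_1 = 2. Let y(x) = x^r sum_{n>=0} a_n x^n with a_0 = 1.
Substitute y = x^r sum a_n x^n and match x^{r+n}. The recurrence is
  D(n) a_n - 3 a_{n-1} = 0,  where D(n) = (r+n)(r+n-1) + (-9/4)(r+n) + (5/2).
  a_n = 3 / D(n) * a_{n-1}.
Since the indicial polynomial factors as (r - r_1)(r - r_2), D(n) = (r_1 + n - r_1)(r_1 + n - r_2) = n(n + 3/4).
Evaluating step by step (a_0 = 1):
  n = 1: D(1) = 1(1 + 3/4) = 7/4; numerator = 3(1) = 3; a_1 = (3)/(7/4) = 12/7
  n = 2: D(2) = 2(2 + 3/4) = 11/2; numerator = 3(12/7) = 36/7; a_2 = (36/7)/(11/2) = 72/77
  n = 3: D(3) = 3(3 + 3/4) = 45/4; numerator = 3(72/77) = 216/77; a_3 = (216/77)/(45/4) = 96/385
  n = 4: D(4) = 4(4 + 3/4) = 19; numerator = 3(96/385) = 288/385; a_4 = (288/385)/(19) = 288/7315

r = 2; a_0 = 1; a_1 = 12/7; a_2 = 72/77; a_3 = 96/385; a_4 = 288/7315


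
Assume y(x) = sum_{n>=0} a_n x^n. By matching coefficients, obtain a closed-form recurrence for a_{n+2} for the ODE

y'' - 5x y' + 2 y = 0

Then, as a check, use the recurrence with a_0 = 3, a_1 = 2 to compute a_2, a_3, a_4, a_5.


Substitute y = sum_n a_n x^n.
y''(x) has coefficient (n+2)(n+1) a_{n+2} at x^n;
-5 x y'(x) has coefficient -5 n a_n at x^n (shift);
2 y(x) has coefficient 2 a_n at x^n.
Matching x^n: (n+2)(n+1) a_{n+2} + (-5n + 2) a_n = 0.
Thus a_{n+2} = (5n - 2) / ((n+1)(n+2)) * a_n.

Check with a_0 = 3, a_1 = 2 (apply the recurrence for n = 0, 1, 2, 3): a_0 = 3, a_1 = 2, a_2 = -3, a_3 = 1, a_4 = -2, a_5 = 13/20.

a_(n+2) = (5n - 2) / ((n+1)(n+2)) * a_n; check: a_0 = 3, a_1 = 2, a_2 = -3, a_3 = 1, a_4 = -2, a_5 = 13/20


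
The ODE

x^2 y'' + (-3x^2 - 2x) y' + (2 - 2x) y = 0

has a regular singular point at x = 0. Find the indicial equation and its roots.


Divide by x^2 to reach normal form y'' + P_1(x) y' + P_2(x) y = 0 with P_1(x) = -3 - 2/x and P_2(x) = -2/x + 2/x^2.
x = 0 is a singular point because the y'-coefficient -3 - 2/x has a pole at x = 0 and the y-coefficient -2/x + 2/x^2 has a pole at x = 0.
It is a regular singular point because x P_1(x) = p(x) = -3x - 2 and x^2 P_2(x) = q(x) = 2 - 2x are polynomials, hence analytic at x = 0.
p(0) = -2,  q(0) = 2.
Indicial equation: r(r-1) + p(0) r + q(0) = 0, i.e. r^2 + (p(0) - 1) r + q(0) = 0, i.e. r^2 - 3 r + 2 = 0.
Discriminant: (-3)^2 - 4(2) = 1, so r = (3 ± 1)/2.
Solving: r_1 = 2, r_2 = 1.

indicial: r^2 - 3 r + 2 = 0; roots r_1 = 2, r_2 = 1


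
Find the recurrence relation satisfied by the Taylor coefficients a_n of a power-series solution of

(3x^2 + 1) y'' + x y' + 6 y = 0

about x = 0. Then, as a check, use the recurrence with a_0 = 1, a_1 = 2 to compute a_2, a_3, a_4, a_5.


Substitute y = sum_n a_n x^n.
(1 + 3 x^2) y'' contributes (n+2)(n+1) a_{n+2} + 3 n(n-1) a_n at x^n.
x y'(x) contributes n a_n at x^n.
6 y(x) contributes 6 a_n at x^n.
Matching x^n: (n+2)(n+1) a_{n+2} + (3 n(n-1) + n + 6) a_n = 0.
Thus a_{n+2} = (-3 n(n-1) - n - 6) / ((n+1)(n+2)) * a_n.

Check with a_0 = 1, a_1 = 2 (apply the recurrence for n = 0, 1, 2, 3): a_0 = 1, a_1 = 2, a_2 = -3, a_3 = -7/3, a_4 = 7/2, a_5 = 63/20.

a_(n+2) = (-3 n(n-1) - n - 6) / ((n+1)(n+2)) * a_n; check: a_0 = 1, a_1 = 2, a_2 = -3, a_3 = -7/3, a_4 = 7/2, a_5 = 63/20


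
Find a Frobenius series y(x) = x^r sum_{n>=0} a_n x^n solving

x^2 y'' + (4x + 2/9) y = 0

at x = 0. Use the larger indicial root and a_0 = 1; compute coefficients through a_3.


Write in Frobenius form y'' + (p(x)/x) y' + (q(x)/x^2) y = 0:
  p(x) = 0,  q(x) = 4x + 2/9.
Indicial equation: r(r-1) + (0) r + (2/9) = 0 -> roots r_1 = 2/3, r_2 = 1/3.
Take r = r_1 = 2/3. Let y(x) = x^r sum_{n>=0} a_n x^n with a_0 = 1.
Substitute y = x^r sum a_n x^n and match x^{r+n}. The recurrence is
  D(n) a_n + 4 a_{n-1} = 0,  where D(n) = (r+n)(r+n-1) + (0)(r+n) + (2/9).
  a_n = -4 / D(n) * a_{n-1}.
Since the indicial polynomial factors as (r - r_1)(r - r_2), D(n) = (r_1 + n - r_1)(r_1 + n - r_2) = n(n + 1/3).
Evaluating step by step (a_0 = 1):
  n = 1: D(1) = 1(1 + 1/3) = 4/3; numerator = -4(1) = -4; a_1 = (-4)/(4/3) = -3
  n = 2: D(2) = 2(2 + 1/3) = 14/3; numerator = -4(-3) = 12; a_2 = (12)/(14/3) = 18/7
  n = 3: D(3) = 3(3 + 1/3) = 10; numerator = -4(18/7) = -72/7; a_3 = (-72/7)/(10) = -36/35

r = 2/3; a_0 = 1; a_1 = -3; a_2 = 18/7; a_3 = -36/35


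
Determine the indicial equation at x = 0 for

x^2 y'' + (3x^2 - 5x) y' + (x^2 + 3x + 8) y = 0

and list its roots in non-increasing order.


Divide by x^2 to reach normal form y'' + P_1(x) y' + P_2(x) y = 0 with P_1(x) = 3 - 5/x and P_2(x) = 1 + 3/x + 8/x^2.
x = 0 is a singular point because the y'-coefficient 3 - 5/x has a pole at x = 0 and the y-coefficient 1 + 3/x + 8/x^2 has a pole at x = 0.
It is a regular singular point because x P_1(x) = p(x) = 3x - 5 and x^2 P_2(x) = q(x) = x^2 + 3x + 8 are polynomials, hence analytic at x = 0.
p(0) = -5,  q(0) = 8.
Indicial equation: r(r-1) + p(0) r + q(0) = 0, i.e. r^2 + (p(0) - 1) r + q(0) = 0, i.e. r^2 - 6 r + 8 = 0.
Discriminant: (-6)^2 - 4(8) = 4, so r = (6 ± 2)/2.
Solving: r_1 = 4, r_2 = 2.

indicial: r^2 - 6 r + 8 = 0; roots r_1 = 4, r_2 = 2


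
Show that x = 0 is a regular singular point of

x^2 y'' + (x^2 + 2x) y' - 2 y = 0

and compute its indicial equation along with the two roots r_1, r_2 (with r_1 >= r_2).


Divide by x^2 to reach normal form y'' + P_1(x) y' + P_2(x) y = 0 with P_1(x) = 1 + 2/x and P_2(x) = -2/x^2.
x = 0 is a singular point because the y'-coefficient 1 + 2/x has a pole at x = 0 and the y-coefficient -2/x^2 has a pole at x = 0.
It is a regular singular point because x P_1(x) = p(x) = x + 2 and x^2 P_2(x) = q(x) = -2 are polynomials, hence analytic at x = 0.
p(0) = 2,  q(0) = -2.
Indicial equation: r(r-1) + p(0) r + q(0) = 0, i.e. r^2 + (p(0) - 1) r + q(0) = 0, i.e. r^2 + 1 r - 2 = 0.
Discriminant: (1)^2 - 4(-2) = 9, so r = (-1 ± 3)/2.
Solving: r_1 = 1, r_2 = -2.

indicial: r^2 + 1 r - 2 = 0; roots r_1 = 1, r_2 = -2


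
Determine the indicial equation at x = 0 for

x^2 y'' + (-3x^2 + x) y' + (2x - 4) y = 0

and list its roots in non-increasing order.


Divide by x^2 to reach normal form y'' + P_1(x) y' + P_2(x) y = 0 with P_1(x) = -3 + 1/x and P_2(x) = 2/x - 4/x^2.
x = 0 is a singular point because the y'-coefficient -3 + 1/x has a pole at x = 0 and the y-coefficient 2/x - 4/x^2 has a pole at x = 0.
It is a regular singular point because x P_1(x) = p(x) = 1 - 3x and x^2 P_2(x) = q(x) = 2x - 4 are polynomials, hence analytic at x = 0.
p(0) = 1,  q(0) = -4.
Indicial equation: r(r-1) + p(0) r + q(0) = 0, i.e. r^2 + (p(0) - 1) r + q(0) = 0, i.e. r^2 - 4 = 0.
Discriminant: (0)^2 - 4(-4) = 16, so r = (0 ± 4)/2.
Solving: r_1 = 2, r_2 = -2.

indicial: r^2 - 4 = 0; roots r_1 = 2, r_2 = -2


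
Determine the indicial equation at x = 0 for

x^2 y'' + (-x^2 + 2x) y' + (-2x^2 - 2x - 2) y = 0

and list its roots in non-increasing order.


Divide by x^2 to reach normal form y'' + P_1(x) y' + P_2(x) y = 0 with P_1(x) = -1 + 2/x and P_2(x) = -2 - 2/x - 2/x^2.
x = 0 is a singular point because the y'-coefficient -1 + 2/x has a pole at x = 0 and the y-coefficient -2 - 2/x - 2/x^2 has a pole at x = 0.
It is a regular singular point because x P_1(x) = p(x) = 2 - x and x^2 P_2(x) = q(x) = -2x^2 - 2x - 2 are polynomials, hence analytic at x = 0.
p(0) = 2,  q(0) = -2.
Indicial equation: r(r-1) + p(0) r + q(0) = 0, i.e. r^2 + (p(0) - 1) r + q(0) = 0, i.e. r^2 + 1 r - 2 = 0.
Discriminant: (1)^2 - 4(-2) = 9, so r = (-1 ± 3)/2.
Solving: r_1 = 1, r_2 = -2.

indicial: r^2 + 1 r - 2 = 0; roots r_1 = 1, r_2 = -2


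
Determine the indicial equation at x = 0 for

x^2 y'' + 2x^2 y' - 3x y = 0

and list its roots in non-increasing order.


Divide by x^2 to reach normal form y'' + P_1(x) y' + P_2(x) y = 0 with P_1(x) = 2 and P_2(x) = -3/x.
x = 0 is a singular point because the y-coefficient -3/x has a pole at x = 0.
It is a regular singular point because x P_1(x) = p(x) = 2x and x^2 P_2(x) = q(x) = -3x are polynomials, hence analytic at x = 0.
p(0) = 0,  q(0) = 0.
Indicial equation: r(r-1) + p(0) r + q(0) = 0, i.e. r^2 + (p(0) - 1) r + q(0) = 0, i.e. r^2 - 1 r = 0.
Discriminant: (-1)^2 - 4(0) = 1, so r = (1 ± 1)/2.
Solving: r_1 = 1, r_2 = 0.

indicial: r^2 - 1 r = 0; roots r_1 = 1, r_2 = 0


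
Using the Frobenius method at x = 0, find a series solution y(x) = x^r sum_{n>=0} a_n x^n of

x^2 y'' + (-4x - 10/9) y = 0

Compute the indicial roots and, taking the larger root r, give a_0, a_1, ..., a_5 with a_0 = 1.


Write in Frobenius form y'' + (p(x)/x) y' + (q(x)/x^2) y = 0:
  p(x) = 0,  q(x) = -4x - 10/9.
Indicial equation: r(r-1) + (0) r + (-10/9) = 0 -> roots r_1 = 5/3, r_2 = -2/3.
Take r = r_1 = 5/3. Let y(x) = x^r sum_{n>=0} a_n x^n with a_0 = 1.
Substitute y = x^r sum a_n x^n and match x^{r+n}. The recurrence is
  D(n) a_n - 4 a_{n-1} = 0,  where D(n) = (r+n)(r+n-1) + (0)(r+n) + (-10/9).
  a_n = 4 / D(n) * a_{n-1}.
Since the indicial polynomial factors as (r - r_1)(r - r_2), D(n) = (r_1 + n - r_1)(r_1 + n - r_2) = n(n + 7/3).
Evaluating step by step (a_0 = 1):
  n = 1: D(1) = 1(1 + 7/3) = 10/3; numerator = 4(1) = 4; a_1 = (4)/(10/3) = 6/5
  n = 2: D(2) = 2(2 + 7/3) = 26/3; numerator = 4(6/5) = 24/5; a_2 = (24/5)/(26/3) = 36/65
  n = 3: D(3) = 3(3 + 7/3) = 16; numerator = 4(36/65) = 144/65; a_3 = (144/65)/(16) = 9/65
  n = 4: D(4) = 4(4 + 7/3) = 76/3; numerator = 4(9/65) = 36/65; a_4 = (36/65)/(76/3) = 27/1235
  n = 5: D(5) = 5(5 + 7/3) = 110/3; numerator = 4(27/1235) = 108/1235; a_5 = (108/1235)/(110/3) = 162/67925

r = 5/3; a_0 = 1; a_1 = 6/5; a_2 = 36/65; a_3 = 9/65; a_4 = 27/1235; a_5 = 162/67925


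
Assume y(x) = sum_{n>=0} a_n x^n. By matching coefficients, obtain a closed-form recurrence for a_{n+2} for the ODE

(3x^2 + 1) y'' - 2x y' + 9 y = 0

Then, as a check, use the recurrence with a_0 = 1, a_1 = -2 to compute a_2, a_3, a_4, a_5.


Substitute y = sum_n a_n x^n.
(1 + 3 x^2) y'' contributes (n+2)(n+1) a_{n+2} + 3 n(n-1) a_n at x^n.
-2 x y'(x) contributes -2 n a_n at x^n.
9 y(x) contributes 9 a_n at x^n.
Matching x^n: (n+2)(n+1) a_{n+2} + (3 n(n-1) - 2 n + 9) a_n = 0.
Thus a_{n+2} = (-3 n(n-1) + 2 n - 9) / ((n+1)(n+2)) * a_n.

Check with a_0 = 1, a_1 = -2 (apply the recurrence for n = 0, 1, 2, 3): a_0 = 1, a_1 = -2, a_2 = -9/2, a_3 = 7/3, a_4 = 33/8, a_5 = -49/20.

a_(n+2) = (-3 n(n-1) + 2 n - 9) / ((n+1)(n+2)) * a_n; check: a_0 = 1, a_1 = -2, a_2 = -9/2, a_3 = 7/3, a_4 = 33/8, a_5 = -49/20


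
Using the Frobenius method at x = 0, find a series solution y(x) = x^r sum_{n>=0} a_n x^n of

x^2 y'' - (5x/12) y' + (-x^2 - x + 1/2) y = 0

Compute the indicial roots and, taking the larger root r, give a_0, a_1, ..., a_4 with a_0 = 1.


Write in Frobenius form y'' + (p(x)/x) y' + (q(x)/x^2) y = 0:
  p(x) = -5/12,  q(x) = -x^2 - x + 1/2.
Indicial equation: r(r-1) + (-5/12) r + (1/2) = 0 -> roots r_1 = 3/4, r_2 = 2/3.
Take r = r_1 = 3/4. Let y(x) = x^r sum_{n>=0} a_n x^n with a_0 = 1.
Substitute y = x^r sum a_n x^n and match x^{r+n}. The recurrence is
  D(n) a_n - 1 a_{n-1} - 1 a_{n-2} = 0,  where D(n) = (r+n)(r+n-1) + (-5/12)(r+n) + (1/2).
  a_n = [1 a_{n-1} + 1 a_{n-2}] / D(n).
Since the indicial polynomial factors as (r - r_1)(r - r_2), D(n) = (r_1 + n - r_1)(r_1 + n - r_2) = n(n + 1/12).
Evaluating step by step (a_0 = 1):
  n = 1: D(1) = 1(1 + 1/12) = 13/12; numerator = 1(1) = 1; a_1 = (1)/(13/12) = 12/13
  n = 2: D(2) = 2(2 + 1/12) = 25/6; numerator = 1(12/13) + 1(1) = 25/13; a_2 = (25/13)/(25/6) = 6/13
  n = 3: D(3) = 3(3 + 1/12) = 37/4; numerator = 1(6/13) + 1(12/13) = 18/13; a_3 = (18/13)/(37/4) = 72/481
  n = 4: D(4) = 4(4 + 1/12) = 49/3; numerator = 1(72/481) + 1(6/13) = 294/481; a_4 = (294/481)/(49/3) = 18/481

r = 3/4; a_0 = 1; a_1 = 12/13; a_2 = 6/13; a_3 = 72/481; a_4 = 18/481


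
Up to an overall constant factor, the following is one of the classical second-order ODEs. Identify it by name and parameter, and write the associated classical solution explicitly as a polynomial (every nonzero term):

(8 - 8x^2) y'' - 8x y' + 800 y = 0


All three coefficients share the factor 8; dividing through by 8 gives  (1 - x^2) y'' - x y' + 100 y = 0.
This matches the Chebyshev equation (1 - x^2) y'' - x y' + n^2 y = 0 (note the -x y' term, not -2x y') with n^2 = 100, so n = 10; the polynomial solution is T_10(x).
With y = sum_k a_k x^k, matching x^k gives (k+2)(k+1) a_{k+2} = (k^2 - n^2) a_k = (k - 10)(k + 10) a_k. The right side vanishes at k = 10, so the series with the parity of 10 terminates at degree 10.
Standard normalization: leading coefficient of T_n is 2^(n-1), so a_10 = 2^9 = 512. Work downward with a_k = (k+1)(k+2) a_{k+2} / ((k - 10)(k + 10)):
  a_8 = (9)(10)(512) / ((8 - 10)(8 + 10)) = 46080/(-36) = -1280
  a_6 = (7)(8)(-1280) / ((6 - 10)(6 + 10)) = -71680/(-64) = 1120
  a_4 = (5)(6)(1120) / ((4 - 10)(4 + 10)) = 33600/(-84) = -400
  a_2 = (3)(4)(-400) / ((2 - 10)(2 + 10)) = -4800/(-96) = 50
  a_0 = (1)(2)(50) / ((0 - 10)(0 + 10)) = 100/(-100) = -1
Hence T_10(x) = 512 x^10 - 1280 x^8 + 1120 x^6 - 400 x^4 + 50 x^2 - 1.

T_10(x); series = 512 x^10 - 1280 x^8 + 1120 x^6 - 400 x^4 + 50 x^2 - 1
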